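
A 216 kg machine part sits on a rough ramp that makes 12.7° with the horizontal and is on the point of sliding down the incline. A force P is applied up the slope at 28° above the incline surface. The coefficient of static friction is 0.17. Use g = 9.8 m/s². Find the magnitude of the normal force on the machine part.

N ≈ 2000 N

On the verge of sliding down the incline, friction equals μN and acts up the slope.
Perpendicular: N + P sin 28° = W cos 12.7° = 2065 N.
Along incline: P cos 28° + μN = W sin 12.7° with W sin 12.7° = 465.4 N.
Solving the pair for P and N: P = 142.3 N, N = 1998 N (and f = μN = 339.7 N).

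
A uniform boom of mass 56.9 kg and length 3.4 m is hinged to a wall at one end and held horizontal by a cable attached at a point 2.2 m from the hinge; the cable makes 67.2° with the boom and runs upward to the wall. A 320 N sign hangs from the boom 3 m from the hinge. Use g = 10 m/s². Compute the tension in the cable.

T ≈ 950 N

Take torques about the hinge: T sin 67.2° · 2.2 = 56.9×10×1.7 + 320×3 = 1927.3 N·m.
So T = 1927.3 / (0.9219 × 2.2) = 950.3 N.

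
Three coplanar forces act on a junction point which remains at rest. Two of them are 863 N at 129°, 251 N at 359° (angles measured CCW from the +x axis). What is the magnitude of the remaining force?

F ≈ 728 N

Sum the known components: ΣF_x = -292.1 N, ΣF_y = 666.3 N.
For equilibrium the remaining force must supply (−ΣF_x, −ΣF_y) = (292.1, -666.3) N.
Magnitude = √((292.1)² + (-666.3)²) = 727.5 N; direction = atan2(-666.3, 292.1) = 293.7°.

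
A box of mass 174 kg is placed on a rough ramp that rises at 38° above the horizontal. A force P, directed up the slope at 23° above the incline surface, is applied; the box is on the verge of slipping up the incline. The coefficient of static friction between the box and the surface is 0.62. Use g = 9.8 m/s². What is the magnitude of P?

On the verge of sliding up the incline, friction equals μN and acts down the slope.
Perpendicular: N + P sin 23° = W cos 38° = 1344 N.
Along incline: P cos 23° = W sin 38° + μN  with W sin 38° = 1050 N.
Solving the pair for P and N: P = 1619 N, N = 711 N (and f = μN = 440.8 N).

P ≈ 1620 N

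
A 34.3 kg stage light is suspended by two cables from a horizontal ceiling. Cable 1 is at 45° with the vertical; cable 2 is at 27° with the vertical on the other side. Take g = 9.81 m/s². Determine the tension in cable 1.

Angles from the horizontal: cable 1 is 90° − 45° = 45°, cable 2 is 90° − 27° = 63°.
Weight W = 34.3 × 9.81 = 336.5 N acts straight down.
Horizontal: T_1 cos 45° = T_2 cos 63°  →  T_2 = 1.558 T_1.
Vertical: T_1 sin 45° + T_2 sin 63° = 336.5.
Substituting the horizontal relation into the vertical equation gives 2.095 T_1 = 336.5, so T_1 = 160.6 N.

T_1 ≈ 161 N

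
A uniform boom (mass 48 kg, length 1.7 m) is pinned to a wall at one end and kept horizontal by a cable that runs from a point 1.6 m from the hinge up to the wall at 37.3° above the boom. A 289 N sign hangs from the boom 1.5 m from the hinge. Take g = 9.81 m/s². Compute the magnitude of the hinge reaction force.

Take torques about the hinge: T sin 37.3° · 1.6 = 48×9.81×0.85 + 289×1.5 = 833.75 N·m.
So T = 833.75 / (0.6060 × 1.6) = 859.91 N.
ΣF_x = 0: H_x = T cos 37.3° = 684.03 N.
ΣF_y = 0: H_y = (48×9.81 + 289) − T sin 37.3° = 759.88 − 521.09 = 238.79 N.
|H| = √(H_x² + H_y²) = √((684.03)² + (238.79)²) = 724.51 N.

|H| ≈ 725 N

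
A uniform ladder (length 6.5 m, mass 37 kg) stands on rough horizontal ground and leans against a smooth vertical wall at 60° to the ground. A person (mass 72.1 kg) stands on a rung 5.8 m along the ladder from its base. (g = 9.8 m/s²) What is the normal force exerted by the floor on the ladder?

ΣF_y = 0: N_floor = 37×9.8 + 72.1×9.8 = 1069.2 N.

N_floor ≈ 1070 N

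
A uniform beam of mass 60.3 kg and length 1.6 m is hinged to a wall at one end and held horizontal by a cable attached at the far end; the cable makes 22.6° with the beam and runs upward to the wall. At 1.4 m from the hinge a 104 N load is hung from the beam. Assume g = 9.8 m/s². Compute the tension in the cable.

T ≈ 1010 N

Take torques about the hinge: T sin 22.6° · 1.6 = 60.3×9.8×0.8 + 104×1.4 = 618.35 N·m.
So T = 618.35 / (0.3843 × 1.6) = 1005.7 N.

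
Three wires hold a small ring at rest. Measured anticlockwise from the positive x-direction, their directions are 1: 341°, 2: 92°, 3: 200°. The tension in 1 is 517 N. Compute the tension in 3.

Resolve: ΣF_x = 517 cos 341° + T_2 cos 92° + T_3 cos 200° = 0.
        ΣF_y = 517 sin 341° + T_2 sin 92° + T_3 sin 200° = 0.
The known terms sum to (488.8, -168.3) N, so -0.0349 T_2 − 0.9397 T_3 = -488.8 and 0.9994 T_2 − 0.3420 T_3 = 168.3.
Solving simultaneously: T_2 = 342.1 N, T_3 = 507.5 N.

T_3 ≈ 507 N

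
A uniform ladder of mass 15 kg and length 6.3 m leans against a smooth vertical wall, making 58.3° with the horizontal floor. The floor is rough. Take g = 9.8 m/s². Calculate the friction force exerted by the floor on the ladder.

f ≈ 45.4 N

Torques about the foot: N_wall · 6.3 sin 58.3° = 15×9.8×3.15 cos 58.3° → N_wall = 45.395 N.
ΣF_x = 0: f_floor = N_wall = 45.395 N.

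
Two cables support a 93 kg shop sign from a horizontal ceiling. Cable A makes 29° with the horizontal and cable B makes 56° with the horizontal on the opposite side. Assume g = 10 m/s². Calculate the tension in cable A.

Weight W = 93 × 10 = 930 N acts straight down.
Horizontal: T_A cos 29° = T_B cos 56°  →  T_B = 1.564 T_A.
Vertical: T_A sin 29° + T_B sin 56° = 930.
Substituting the horizontal relation into the vertical equation gives 1.781 T_A = 930, so T_A = 522 N.

T_A ≈ 522 N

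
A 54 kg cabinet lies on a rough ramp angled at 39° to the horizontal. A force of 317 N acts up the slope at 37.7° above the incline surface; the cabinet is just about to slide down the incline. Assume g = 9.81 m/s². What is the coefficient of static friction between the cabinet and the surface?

On the verge of sliding down the incline, friction is at its maximum μN and acts up the slope.
Perpendicular to incline: N = W cos 39° − P sin 37.7° = 411.7 − 193.9 = 217.8 N.
Along incline: P cos 37.7° + μN = W sin 39° → μ = (W sin 39° − P cos 37.7°) / N = 0.379.

μ ≈ 0.379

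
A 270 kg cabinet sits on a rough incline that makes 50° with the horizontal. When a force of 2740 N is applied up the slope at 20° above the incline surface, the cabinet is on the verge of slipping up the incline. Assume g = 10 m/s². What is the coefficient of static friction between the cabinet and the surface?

μ ≈ 0.634

On the verge of sliding up the incline, friction is at its maximum μN and acts down the slope.
Perpendicular to incline: N = W cos 50° − P sin 20° = 1736 − 937.1 = 798.4 N.
Along incline: P cos 20° − μN = W sin 50° → μ = −(W sin 50° − P cos 20°) / N = 0.6343.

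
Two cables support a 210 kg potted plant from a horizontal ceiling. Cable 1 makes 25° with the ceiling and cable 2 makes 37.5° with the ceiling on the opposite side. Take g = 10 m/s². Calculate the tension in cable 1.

Weight W = 210 × 10 = 2100 N acts straight down.
Horizontal: T_1 cos 25° = T_2 cos 37.5°  →  T_2 = 1.142 T_1.
Vertical: T_1 sin 25° + T_2 sin 37.5° = 2100.
Substituting the horizontal relation into the vertical equation gives 1.118 T_1 = 2100, so T_1 = 1878 N.

T_1 ≈ 1880 N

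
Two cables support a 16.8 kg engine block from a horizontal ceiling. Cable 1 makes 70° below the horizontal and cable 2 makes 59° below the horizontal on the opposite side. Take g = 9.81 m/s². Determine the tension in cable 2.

T_2 ≈ 72.5 N

Weight W = 16.8 × 9.81 = 164.8 N acts straight down.
Horizontal: T_1 cos 70° = T_2 cos 59°  →  T_1 = 1.506 T_2.
Vertical: T_1 sin 70° + T_2 sin 59° = 164.8.
Substituting the horizontal relation into the vertical equation gives 2.272 T_2 = 164.8, so T_2 = 72.53 N.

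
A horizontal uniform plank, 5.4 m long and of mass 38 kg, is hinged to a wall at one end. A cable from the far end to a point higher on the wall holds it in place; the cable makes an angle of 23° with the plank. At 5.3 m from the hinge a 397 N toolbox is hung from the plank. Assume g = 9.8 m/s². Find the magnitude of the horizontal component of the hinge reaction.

H_x ≈ 1360 N

Take torques about the hinge: T sin 23° · 5.4 = 38×9.8×2.7 + 397×5.3 = 3109.6 N·m.
So T = 3109.6 / (0.3907 × 5.4) = 1473.8 N.
ΣF_x = 0: H_x = T cos 23° = 1356.6 N.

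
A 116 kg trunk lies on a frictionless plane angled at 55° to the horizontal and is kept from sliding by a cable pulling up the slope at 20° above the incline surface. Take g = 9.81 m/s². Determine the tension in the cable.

Take axes along and perpendicular to the incline. Weight components: W sin 55° = 932.2 N down-slope, W cos 55° = 652.7 N into the surface.
Along incline: T cos 20° = W sin 55° → T = 992 N.
Perpendicular: N = W cos 55° − T sin 20° = 313.4 N.

T ≈ 992 N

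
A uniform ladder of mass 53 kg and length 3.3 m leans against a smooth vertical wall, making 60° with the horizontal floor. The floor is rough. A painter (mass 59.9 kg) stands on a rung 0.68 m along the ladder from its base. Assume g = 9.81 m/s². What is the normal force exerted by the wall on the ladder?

N_wall ≈ 220 N

Torques about the foot: N_wall · 3.3 sin 60° = 53×9.81×1.65 cos 60° + 59.9×9.81×0.68 cos 60° → N_wall = 220 N.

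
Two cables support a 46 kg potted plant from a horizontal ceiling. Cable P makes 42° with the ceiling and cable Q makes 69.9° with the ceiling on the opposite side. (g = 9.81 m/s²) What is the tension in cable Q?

Weight W = 46 × 9.81 = 451.3 N acts straight down.
Horizontal: T_P cos 42° = T_Q cos 69.9°  →  T_P = 0.4624 T_Q.
Vertical: T_P sin 42° + T_Q sin 69.9° = 451.3.
Substituting the horizontal relation into the vertical equation gives 1.249 T_Q = 451.3, so T_Q = 361.4 N.

T_Q ≈ 361 N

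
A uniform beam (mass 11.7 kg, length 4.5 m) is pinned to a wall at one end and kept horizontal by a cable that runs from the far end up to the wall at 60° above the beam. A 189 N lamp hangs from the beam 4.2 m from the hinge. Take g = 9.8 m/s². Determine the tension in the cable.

Take torques about the hinge: T sin 60° · 4.5 = 11.7×9.8×2.25 + 189×4.2 = 1051.8 N·m.
So T = 1051.8 / (0.8660 × 4.5) = 269.89 N.

T ≈ 270 N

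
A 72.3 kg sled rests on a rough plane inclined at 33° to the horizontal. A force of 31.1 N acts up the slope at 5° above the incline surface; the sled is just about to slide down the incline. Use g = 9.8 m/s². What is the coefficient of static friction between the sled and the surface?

On the verge of sliding down the incline, friction is at its maximum μN and acts up the slope.
Perpendicular to incline: N = W cos 33° − P sin 5° = 594.2 − 2.711 = 591.5 N.
Along incline: P cos 5° + μN = W sin 33° → μ = (W sin 33° − P cos 5°) / N = 0.6.

μ ≈ 0.600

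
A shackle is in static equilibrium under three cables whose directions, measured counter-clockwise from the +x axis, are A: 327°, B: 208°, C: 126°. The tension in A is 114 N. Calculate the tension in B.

Resolve: ΣF_x = 114 cos 327° + T_B cos 208° + T_C cos 126° = 0.
        ΣF_y = 114 sin 327° + T_B sin 208° + T_C sin 126° = 0.
The known terms sum to (95.61, -62.09) N, so -0.8829 T_B − 0.5878 T_C = -95.61 and -0.4695 T_B + 0.8090 T_C = 62.09.
Solving simultaneously: T_B = 41.26 N, T_C = 100.7 N.

T_B ≈ 41.3 N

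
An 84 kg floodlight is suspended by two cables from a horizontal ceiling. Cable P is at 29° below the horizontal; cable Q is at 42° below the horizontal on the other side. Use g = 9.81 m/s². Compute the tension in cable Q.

Weight W = 84 × 9.81 = 824 N acts straight down.
Horizontal: T_P cos 29° = T_Q cos 42°  →  T_P = 0.8497 T_Q.
Vertical: T_P sin 29° + T_Q sin 42° = 824.
Substituting the horizontal relation into the vertical equation gives 1.081 T_Q = 824, so T_Q = 762.3 N.

T_Q ≈ 762 N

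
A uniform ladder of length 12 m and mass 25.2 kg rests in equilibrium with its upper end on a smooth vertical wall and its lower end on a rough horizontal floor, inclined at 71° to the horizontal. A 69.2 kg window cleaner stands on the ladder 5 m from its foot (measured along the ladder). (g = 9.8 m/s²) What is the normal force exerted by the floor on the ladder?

N_floor ≈ 925 N

ΣF_y = 0: N_floor = 25.2×9.8 + 69.2×9.8 = 925.12 N.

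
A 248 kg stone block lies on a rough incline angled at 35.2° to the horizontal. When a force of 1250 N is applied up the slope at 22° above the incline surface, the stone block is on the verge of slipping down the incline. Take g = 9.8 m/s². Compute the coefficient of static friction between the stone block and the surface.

μ ≈ 0.159

On the verge of sliding down the incline, friction is at its maximum μN and acts up the slope.
Perpendicular to incline: N = W cos 35.2° − P sin 22° = 1986 − 468.3 = 1518 N.
Along incline: P cos 22° + μN = W sin 35.2° → μ = (W sin 35.2° − P cos 22°) / N = 0.1594.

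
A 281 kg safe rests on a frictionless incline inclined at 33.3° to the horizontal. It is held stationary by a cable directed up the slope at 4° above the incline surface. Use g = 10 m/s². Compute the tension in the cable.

Take axes along and perpendicular to the incline. Weight components: W sin 33.3° = 1543 N down-slope, W cos 33.3° = 2349 N into the surface.
Along incline: T cos 4° = W sin 33.3° → T = 1547 N.
Perpendicular: N = W cos 33.3° − T sin 4° = 2241 N.

T ≈ 1550 N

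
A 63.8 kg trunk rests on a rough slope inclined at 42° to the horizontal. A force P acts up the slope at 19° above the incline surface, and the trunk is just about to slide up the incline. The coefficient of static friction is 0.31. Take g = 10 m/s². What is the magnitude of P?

On the verge of sliding up the incline, friction equals μN and acts down the slope.
Perpendicular: N + P sin 19° = W cos 42° = 474.1 N.
Along incline: P cos 19° = W sin 42° + μN  with W sin 42° = 426.9 N.
Solving the pair for P and N: P = 548.4 N, N = 295.6 N (and f = μN = 91.63 N).

P ≈ 548 N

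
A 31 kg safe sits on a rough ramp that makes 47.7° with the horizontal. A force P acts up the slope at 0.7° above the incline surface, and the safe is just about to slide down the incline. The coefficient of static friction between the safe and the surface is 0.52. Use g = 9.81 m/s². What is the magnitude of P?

On the verge of sliding down the incline, friction equals μN and acts up the slope.
Perpendicular: N + P sin 0.7° = W cos 47.7° = 204.7 N.
Along incline: P cos 0.7° + μN = W sin 47.7° with W sin 47.7° = 224.9 N.
Solving the pair for P and N: P = 119.3 N, N = 203.2 N (and f = μN = 105.7 N).

P ≈ 119 N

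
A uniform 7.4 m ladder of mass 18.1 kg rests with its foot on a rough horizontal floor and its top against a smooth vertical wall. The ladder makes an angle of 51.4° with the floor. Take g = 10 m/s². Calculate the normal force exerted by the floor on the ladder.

N_floor ≈ 181 N

ΣF_y = 0: N_floor = 18.1×10 = 181 N.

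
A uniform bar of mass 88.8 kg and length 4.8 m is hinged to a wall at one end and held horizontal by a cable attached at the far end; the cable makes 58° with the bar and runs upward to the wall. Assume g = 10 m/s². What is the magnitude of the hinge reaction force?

|H| ≈ 524 N

Take torques about the hinge: T sin 58° · 4.8 = 88.8×10×2.4 = 2131.2 N·m.
So T = 2131.2 / (0.8480 × 4.8) = 523.56 N.
ΣF_x = 0: H_x = T cos 58° = 277.44 N.
ΣF_y = 0: H_y = (88.8×10) − T sin 58° = 888 − 444 = 444 N.
|H| = √(H_x² + H_y²) = √((277.44)² + (444)²) = 523.56 N.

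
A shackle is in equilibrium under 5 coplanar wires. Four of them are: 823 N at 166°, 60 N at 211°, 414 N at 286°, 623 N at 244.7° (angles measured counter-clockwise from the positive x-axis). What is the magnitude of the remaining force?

F ≈ 1280 N

Sum the known components: ΣF_x = -1002 N, ΣF_y = -793 N.
For equilibrium the remaining force must supply (−ΣF_x, −ΣF_y) = (1002, 793) N.
Magnitude = √((1002)² + (793)²) = 1278 N; direction = atan2(793, 1002) = 38.4°.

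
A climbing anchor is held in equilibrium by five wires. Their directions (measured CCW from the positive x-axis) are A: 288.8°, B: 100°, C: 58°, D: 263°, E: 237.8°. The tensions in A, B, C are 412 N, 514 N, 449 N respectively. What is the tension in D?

T_D ≈ 62.6 N

Resolve: ΣF_x = 412 cos 288.8° + 514 cos 100° + 449 cos 58° + T_D cos 263° + T_E cos 237.8° = 0.
        ΣF_y = 412 sin 288.8° + 514 sin 100° + 449 sin 58° + T_D sin 263° + T_E sin 237.8° = 0.
The known terms sum to (281.5, 496.9) N, so -0.1219 T_D − 0.5329 T_E = -281.5 and -0.9925 T_D − 0.8462 T_E = -496.9.
Solving simultaneously: T_D = 62.59 N, T_E = 513.9 N.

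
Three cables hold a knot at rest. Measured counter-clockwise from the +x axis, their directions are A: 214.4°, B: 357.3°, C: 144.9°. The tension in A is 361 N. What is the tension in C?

Resolve: ΣF_x = 361 cos 214.4° + T_B cos 357.3° + T_C cos 144.9° = 0.
        ΣF_y = 361 sin 214.4° + T_B sin 357.3° + T_C sin 144.9° = 0.
The known terms sum to (-297.9, -204) N, so 0.9989 T_B − 0.8181 T_C = 297.9 and -0.0471 T_B + 0.5750 T_C = 204.
Solving simultaneously: T_B = 631.1 N, T_C = 406.4 N.

T_C ≈ 406 N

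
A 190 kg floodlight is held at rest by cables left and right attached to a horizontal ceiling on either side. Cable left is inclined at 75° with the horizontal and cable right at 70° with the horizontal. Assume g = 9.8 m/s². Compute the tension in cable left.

T_left ≈ 1110 N

Weight W = 190 × 9.8 = 1862 N acts straight down.
Horizontal: T_left cos 75° = T_right cos 70°  →  T_right = 0.7567 T_left.
Vertical: T_left sin 75° + T_right sin 70° = 1862.
Substituting the horizontal relation into the vertical equation gives 1.677 T_left = 1862, so T_left = 1110 N.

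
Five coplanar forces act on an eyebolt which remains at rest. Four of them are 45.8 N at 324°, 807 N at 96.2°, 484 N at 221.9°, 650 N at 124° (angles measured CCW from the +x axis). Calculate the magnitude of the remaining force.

Sum the known components: ΣF_x = -773.8 N, ΣF_y = 991 N.
For equilibrium the remaining force must supply (−ΣF_x, −ΣF_y) = (773.8, -991) N.
Magnitude = √((773.8)² + (-991)²) = 1257 N; direction = atan2(-991, 773.8) = 308.0°.

F ≈ 1260 N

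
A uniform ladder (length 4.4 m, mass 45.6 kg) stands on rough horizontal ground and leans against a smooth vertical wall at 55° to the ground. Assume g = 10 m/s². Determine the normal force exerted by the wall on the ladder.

N_wall ≈ 160 N

Torques about the foot: N_wall · 4.4 sin 55° = 45.6×10×2.2 cos 55° → N_wall = 159.65 N.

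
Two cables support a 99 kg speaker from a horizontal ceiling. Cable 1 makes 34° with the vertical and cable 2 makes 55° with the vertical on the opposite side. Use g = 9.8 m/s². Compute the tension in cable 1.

Angles from the horizontal: cable 1 is 90° − 34° = 56°, cable 2 is 90° − 55° = 35°.
Weight W = 99 × 9.8 = 970.2 N acts straight down.
Horizontal: T_1 cos 56° = T_2 cos 35°  →  T_2 = 0.6826 T_1.
Vertical: T_1 sin 56° + T_2 sin 35° = 970.2.
Substituting the horizontal relation into the vertical equation gives 1.221 T_1 = 970.2, so T_1 = 794.9 N.

T_1 ≈ 795 N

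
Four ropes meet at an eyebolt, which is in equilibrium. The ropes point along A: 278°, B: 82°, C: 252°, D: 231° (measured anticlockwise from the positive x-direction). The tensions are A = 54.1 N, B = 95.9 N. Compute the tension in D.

Resolve: ΣF_x = 54.1 cos 278° + 95.9 cos 82° + T_C cos 252° + T_D cos 231° = 0.
        ΣF_y = 54.1 sin 278° + 95.9 sin 82° + T_C sin 252° + T_D sin 231° = 0.
The known terms sum to (20.88, 41.39) N, so -0.3090 T_C − 0.6293 T_D = -20.88 and -0.9511 T_C − 0.7771 T_D = -41.39.
Solving simultaneously: T_C = 27.42 N, T_D = 19.71 N.

T_D ≈ 19.7 N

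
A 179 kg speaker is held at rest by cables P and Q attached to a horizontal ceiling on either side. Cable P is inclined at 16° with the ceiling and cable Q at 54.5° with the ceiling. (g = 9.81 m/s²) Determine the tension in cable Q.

Weight W = 179 × 9.81 = 1756 N acts straight down.
Horizontal: T_P cos 16° = T_Q cos 54.5°  →  T_P = 0.6041 T_Q.
Vertical: T_P sin 16° + T_Q sin 54.5° = 1756.
Substituting the horizontal relation into the vertical equation gives 0.9806 T_Q = 1756, so T_Q = 1791 N.

T_Q ≈ 1790 N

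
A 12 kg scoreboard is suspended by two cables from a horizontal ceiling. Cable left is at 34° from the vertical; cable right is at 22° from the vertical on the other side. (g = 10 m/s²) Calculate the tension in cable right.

Angles from the horizontal: cable left is 90° − 34° = 56°, cable right is 90° − 22° = 68°.
Weight W = 12 × 10 = 120 N acts straight down.
Horizontal: T_left cos 56° = T_right cos 68°  →  T_left = 0.6699 T_right.
Vertical: T_left sin 56° + T_right sin 68° = 120.
Substituting the horizontal relation into the vertical equation gives 1.483 T_right = 120, so T_right = 80.94 N.

T_right ≈ 80.9 N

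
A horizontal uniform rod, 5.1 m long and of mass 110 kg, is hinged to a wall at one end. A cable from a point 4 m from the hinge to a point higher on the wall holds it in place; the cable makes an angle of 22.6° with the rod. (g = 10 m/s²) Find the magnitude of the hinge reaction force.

Take torques about the hinge: T sin 22.6° · 4 = 110×10×2.55 = 2805 N·m.
So T = 2805 / (0.3843 × 4) = 1824.8 N.
ΣF_x = 0: H_x = T cos 22.6° = 1684.6 N.
ΣF_y = 0: H_y = (110×10) − T sin 22.6° = 1100 − 701.25 = 398.75 N.
|H| = √(H_x² + H_y²) = √((1684.6)² + (398.75)²) = 1731.2 N.

|H| ≈ 1730 N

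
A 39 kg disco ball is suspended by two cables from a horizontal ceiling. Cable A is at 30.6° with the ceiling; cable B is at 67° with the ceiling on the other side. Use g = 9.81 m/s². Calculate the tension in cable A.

T_A ≈ 151 N

Weight W = 39 × 9.81 = 382.6 N acts straight down.
Horizontal: T_A cos 30.6° = T_B cos 67°  →  T_B = 2.203 T_A.
Vertical: T_A sin 30.6° + T_B sin 67° = 382.6.
Substituting the horizontal relation into the vertical equation gives 2.537 T_A = 382.6, so T_A = 150.8 N.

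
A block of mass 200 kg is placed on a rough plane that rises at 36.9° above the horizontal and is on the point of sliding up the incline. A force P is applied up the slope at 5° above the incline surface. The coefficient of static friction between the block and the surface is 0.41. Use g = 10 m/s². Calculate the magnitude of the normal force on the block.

N ≈ 1440 N

On the verge of sliding up the incline, friction equals μN and acts down the slope.
Perpendicular: N + P sin 5° = W cos 36.9° = 1599 N.
Along incline: P cos 5° = W sin 36.9° + μN  with W sin 36.9° = 1201 N.
Solving the pair for P and N: P = 1799 N, N = 1443 N (and f = μN = 591.5 N).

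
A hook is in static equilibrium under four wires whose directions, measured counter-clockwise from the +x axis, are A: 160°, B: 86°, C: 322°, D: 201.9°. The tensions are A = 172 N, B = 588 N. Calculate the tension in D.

T_D ≈ 502 N

Resolve: ΣF_x = 172 cos 160° + 588 cos 86° + T_C cos 322° + T_D cos 201.9° = 0.
        ΣF_y = 172 sin 160° + 588 sin 86° + T_C sin 322° + T_D sin 201.9° = 0.
The known terms sum to (-120.6, 645.4) N, so 0.7880 T_C − 0.9278 T_D = 120.6 and -0.6157 T_C − 0.3730 T_D = -645.4.
Solving simultaneously: T_C = 744.2 N, T_D = 502 N.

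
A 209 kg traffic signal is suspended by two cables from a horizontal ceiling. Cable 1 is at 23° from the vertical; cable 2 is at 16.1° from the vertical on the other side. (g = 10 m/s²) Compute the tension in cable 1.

T_1 ≈ 919 N

Angles from the horizontal: cable 1 is 90° − 23° = 67°, cable 2 is 90° − 16.1° = 73.9°.
Weight W = 209 × 10 = 2090 N acts straight down.
Horizontal: T_1 cos 67° = T_2 cos 73.9°  →  T_2 = 1.409 T_1.
Vertical: T_1 sin 67° + T_2 sin 73.9° = 2090.
Substituting the horizontal relation into the vertical equation gives 2.274 T_1 = 2090, so T_1 = 919 N.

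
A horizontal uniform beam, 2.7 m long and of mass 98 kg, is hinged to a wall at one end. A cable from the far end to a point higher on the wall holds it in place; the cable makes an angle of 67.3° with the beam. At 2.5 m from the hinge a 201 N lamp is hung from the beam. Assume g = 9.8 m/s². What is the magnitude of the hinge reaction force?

Take torques about the hinge: T sin 67.3° · 2.7 = 98×9.8×1.35 + 201×2.5 = 1799 N·m.
So T = 1799 / (0.9225 × 2.7) = 722.26 N.
ΣF_x = 0: H_x = T cos 67.3° = 278.72 N.
ΣF_y = 0: H_y = (98×9.8 + 201) − T sin 67.3° = 1161.4 − 666.31 = 495.09 N.
|H| = √(H_x² + H_y²) = √((278.72)² + (495.09)²) = 568.15 N.

|H| ≈ 568 N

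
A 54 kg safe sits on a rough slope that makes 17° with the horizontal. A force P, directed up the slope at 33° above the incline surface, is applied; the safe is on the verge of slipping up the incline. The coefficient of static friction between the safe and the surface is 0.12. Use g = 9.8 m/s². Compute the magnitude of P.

P ≈ 238 N

On the verge of sliding up the incline, friction equals μN and acts down the slope.
Perpendicular: N + P sin 33° = W cos 17° = 506.1 N.
Along incline: P cos 33° = W sin 17° + μN  with W sin 17° = 154.7 N.
Solving the pair for P and N: P = 238.3 N, N = 376.3 N (and f = μN = 45.15 N).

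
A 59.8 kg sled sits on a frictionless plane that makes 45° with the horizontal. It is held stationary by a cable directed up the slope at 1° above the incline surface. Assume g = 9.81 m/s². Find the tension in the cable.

T ≈ 415 N

Take axes along and perpendicular to the incline. Weight components: W sin 45° = 414.8 N down-slope, W cos 45° = 414.8 N into the surface.
Along incline: T cos 1° = W sin 45° → T = 414.9 N.
Perpendicular: N = W cos 45° − T sin 1° = 407.6 N.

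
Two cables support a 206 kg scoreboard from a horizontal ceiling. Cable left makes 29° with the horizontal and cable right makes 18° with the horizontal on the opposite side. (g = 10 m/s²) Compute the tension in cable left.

T_left ≈ 2680 N

Weight W = 206 × 10 = 2060 N acts straight down.
Horizontal: T_left cos 29° = T_right cos 18°  →  T_right = 0.9196 T_left.
Vertical: T_left sin 29° + T_right sin 18° = 2060.
Substituting the horizontal relation into the vertical equation gives 0.769 T_left = 2060, so T_left = 2679 N.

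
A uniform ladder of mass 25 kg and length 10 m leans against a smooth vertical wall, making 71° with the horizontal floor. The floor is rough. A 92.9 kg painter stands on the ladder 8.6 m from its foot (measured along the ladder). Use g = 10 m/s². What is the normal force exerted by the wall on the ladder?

Torques about the foot: N_wall · 10 sin 71° = 25×10×5 cos 71° + 92.9×10×8.6 cos 71° → N_wall = 318.14 N.

N_wall ≈ 318 N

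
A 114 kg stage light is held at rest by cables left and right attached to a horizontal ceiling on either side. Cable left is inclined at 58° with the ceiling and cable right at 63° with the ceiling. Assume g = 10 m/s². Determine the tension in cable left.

T_left ≈ 604 N

Weight W = 114 × 10 = 1140 N acts straight down.
Horizontal: T_left cos 58° = T_right cos 63°  →  T_right = 1.167 T_left.
Vertical: T_left sin 58° + T_right sin 63° = 1140.
Substituting the horizontal relation into the vertical equation gives 1.888 T_left = 1140, so T_left = 603.8 N.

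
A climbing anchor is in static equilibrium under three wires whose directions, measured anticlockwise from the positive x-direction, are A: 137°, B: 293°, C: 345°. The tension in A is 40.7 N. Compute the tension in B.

Resolve: ΣF_x = 40.7 cos 137° + T_B cos 293° + T_C cos 345° = 0.
        ΣF_y = 40.7 sin 137° + T_B sin 293° + T_C sin 345° = 0.
The known terms sum to (-29.77, 27.76) N, so 0.3907 T_B + 0.9659 T_C = 29.77 and -0.9205 T_B − 0.2588 T_C = -27.76.
Solving simultaneously: T_B = 24.25 N, T_C = 21.01 N.

T_B ≈ 24.2 N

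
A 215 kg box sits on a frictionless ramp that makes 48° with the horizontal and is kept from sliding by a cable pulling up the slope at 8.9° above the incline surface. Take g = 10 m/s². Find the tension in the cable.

Take axes along and perpendicular to the incline. Weight components: W sin 48° = 1598 N down-slope, W cos 48° = 1439 N into the surface.
Along incline: T cos 8.9° = W sin 48° → T = 1617 N.
Perpendicular: N = W cos 48° − T sin 8.9° = 1188 N.

T ≈ 1620 N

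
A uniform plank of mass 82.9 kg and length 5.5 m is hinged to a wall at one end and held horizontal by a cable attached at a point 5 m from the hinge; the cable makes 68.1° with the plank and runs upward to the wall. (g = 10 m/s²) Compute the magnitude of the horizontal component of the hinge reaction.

H_x ≈ 183 N

Take torques about the hinge: T sin 68.1° · 5 = 82.9×10×2.75 = 2279.8 N·m.
So T = 2279.8 / (0.9278 × 5) = 491.41 N.
ΣF_x = 0: H_x = T cos 68.1° = 183.29 N.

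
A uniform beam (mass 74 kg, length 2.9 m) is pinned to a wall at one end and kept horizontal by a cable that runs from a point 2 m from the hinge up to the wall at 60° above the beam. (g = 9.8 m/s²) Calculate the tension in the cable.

Take torques about the hinge: T sin 60° · 2 = 74×9.8×1.45 = 1051.5 N·m.
So T = 1051.5 / (0.8660 × 2) = 607.11 N.

T ≈ 607 N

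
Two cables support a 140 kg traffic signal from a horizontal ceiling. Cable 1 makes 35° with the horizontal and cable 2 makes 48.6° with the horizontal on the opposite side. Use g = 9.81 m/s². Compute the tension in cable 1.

T_1 ≈ 914 N

Weight W = 140 × 9.81 = 1373 N acts straight down.
Horizontal: T_1 cos 35° = T_2 cos 48.6°  →  T_2 = 1.239 T_1.
Vertical: T_1 sin 35° + T_2 sin 48.6° = 1373.
Substituting the horizontal relation into the vertical equation gives 1.503 T_1 = 1373, so T_1 = 913.9 N.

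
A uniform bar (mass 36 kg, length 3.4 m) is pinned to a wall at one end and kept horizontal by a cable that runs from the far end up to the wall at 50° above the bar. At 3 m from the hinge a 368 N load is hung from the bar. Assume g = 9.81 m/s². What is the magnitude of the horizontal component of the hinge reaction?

H_x ≈ 421 N

Take torques about the hinge: T sin 50° · 3.4 = 36×9.81×1.7 + 368×3 = 1704.4 N·m.
So T = 1704.4 / (0.7660 × 3.4) = 654.38 N.
ΣF_x = 0: H_x = T cos 50° = 420.63 N.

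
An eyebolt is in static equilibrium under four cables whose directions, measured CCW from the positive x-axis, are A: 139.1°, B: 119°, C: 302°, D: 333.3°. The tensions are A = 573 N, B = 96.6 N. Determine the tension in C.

Resolve: ΣF_x = 573 cos 139.1° + 96.6 cos 119° + T_C cos 302° + T_D cos 333.3° = 0.
        ΣF_y = 573 sin 139.1° + 96.6 sin 119° + T_C sin 302° + T_D sin 333.3° = 0.
The known terms sum to (-479.9, 459.7) N, so 0.5299 T_C + 0.8934 T_D = 479.9 and -0.8480 T_C − 0.4493 T_D = -459.7.
Solving simultaneously: T_C = 375.3 N, T_D = 314.6 N.

T_C ≈ 375 N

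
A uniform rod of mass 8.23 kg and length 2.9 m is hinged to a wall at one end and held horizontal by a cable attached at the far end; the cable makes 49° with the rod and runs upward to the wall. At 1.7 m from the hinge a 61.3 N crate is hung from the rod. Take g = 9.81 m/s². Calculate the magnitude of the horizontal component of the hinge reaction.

H_x ≈ 66.3 N

Take torques about the hinge: T sin 49° · 2.9 = 8.23×9.81×1.45 + 61.3×1.7 = 221.28 N·m.
So T = 221.28 / (0.7547 × 2.9) = 101.1 N.
ΣF_x = 0: H_x = T cos 49° = 66.329 N.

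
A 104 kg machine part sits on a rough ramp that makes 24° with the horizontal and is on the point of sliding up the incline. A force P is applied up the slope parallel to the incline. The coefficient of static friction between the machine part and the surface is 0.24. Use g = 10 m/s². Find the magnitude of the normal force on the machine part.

N ≈ 950 N

On the verge of sliding up the incline, friction equals μN and acts down the slope.
Perpendicular: N + P sin 0° = W cos 24° = 950.1 N.
Along incline: P cos 0° = W sin 24° + μN  with W sin 24° = 423 N.
Solving the pair for P and N: P = 651 N, N = 950.1 N (and f = μN = 228 N).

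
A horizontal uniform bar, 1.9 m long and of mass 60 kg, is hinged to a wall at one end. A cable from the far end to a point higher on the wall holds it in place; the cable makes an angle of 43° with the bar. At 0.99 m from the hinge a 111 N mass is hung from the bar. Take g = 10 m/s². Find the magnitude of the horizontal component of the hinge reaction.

H_x ≈ 384 N

Take torques about the hinge: T sin 43° · 1.9 = 60×10×0.95 + 111×0.99 = 679.89 N·m.
So T = 679.89 / (0.6820 × 1.9) = 524.69 N.
ΣF_x = 0: H_x = T cos 43° = 383.73 N.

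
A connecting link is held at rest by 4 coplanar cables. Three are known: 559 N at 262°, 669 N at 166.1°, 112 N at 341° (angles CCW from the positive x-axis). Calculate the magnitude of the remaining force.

F ≈ 755 N

Sum the known components: ΣF_x = -621.3 N, ΣF_y = -429.3 N.
For equilibrium the remaining force must supply (−ΣF_x, −ΣF_y) = (621.3, 429.3) N.
Magnitude = √((621.3)² + (429.3)²) = 755.2 N; direction = atan2(429.3, 621.3) = 34.6°.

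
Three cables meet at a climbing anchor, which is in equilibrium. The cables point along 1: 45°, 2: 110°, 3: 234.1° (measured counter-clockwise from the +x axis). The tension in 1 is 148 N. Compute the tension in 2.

T_2 ≈ 28.3 N

Resolve: ΣF_x = 148 cos 45° + T_2 cos 110° + T_3 cos 234.1° = 0.
        ΣF_y = 148 sin 45° + T_2 sin 110° + T_3 sin 234.1° = 0.
The known terms sum to (104.7, 104.7) N, so -0.3420 T_2 − 0.5864 T_3 = -104.7 and 0.9397 T_2 − 0.8100 T_3 = -104.7.
Solving simultaneously: T_2 = 28.27 N, T_3 = 162 N.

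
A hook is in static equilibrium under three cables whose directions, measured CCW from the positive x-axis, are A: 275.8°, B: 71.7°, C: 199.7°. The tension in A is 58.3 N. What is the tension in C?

T_C ≈ 30.2 N

Resolve: ΣF_x = 58.3 cos 275.8° + T_B cos 71.7° + T_C cos 199.7° = 0.
        ΣF_y = 58.3 sin 275.8° + T_B sin 71.7° + T_C sin 199.7° = 0.
The known terms sum to (5.892, -58) N, so 0.3140 T_B − 0.9415 T_C = -5.892 and 0.9494 T_B − 0.3371 T_C = 58.
Solving simultaneously: T_B = 71.82 N, T_C = 30.21 N.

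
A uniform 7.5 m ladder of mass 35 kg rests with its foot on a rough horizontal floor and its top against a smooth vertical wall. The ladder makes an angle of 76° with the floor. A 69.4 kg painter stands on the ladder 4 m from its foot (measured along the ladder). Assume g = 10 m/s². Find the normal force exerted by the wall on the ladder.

Torques about the foot: N_wall · 7.5 sin 76° = 35×10×3.75 cos 76° + 69.4×10×4 cos 76° → N_wall = 135.92 N.

N_wall ≈ 136 N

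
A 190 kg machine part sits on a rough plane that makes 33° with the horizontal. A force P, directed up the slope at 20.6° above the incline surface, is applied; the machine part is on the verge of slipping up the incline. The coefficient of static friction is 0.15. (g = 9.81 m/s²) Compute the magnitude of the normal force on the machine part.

N ≈ 1120 N

On the verge of sliding up the incline, friction equals μN and acts down the slope.
Perpendicular: N + P sin 20.6° = W cos 33° = 1563 N.
Along incline: P cos 20.6° = W sin 33° + μN  with W sin 33° = 1015 N.
Solving the pair for P and N: P = 1264 N, N = 1119 N (and f = μN = 167.8 N).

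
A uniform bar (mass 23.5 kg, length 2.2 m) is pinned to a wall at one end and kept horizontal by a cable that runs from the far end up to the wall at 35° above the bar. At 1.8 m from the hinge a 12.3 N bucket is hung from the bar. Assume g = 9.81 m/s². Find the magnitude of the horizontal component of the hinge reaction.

Take torques about the hinge: T sin 35° · 2.2 = 23.5×9.81×1.1 + 12.3×1.8 = 275.73 N·m.
So T = 275.73 / (0.5736 × 2.2) = 218.51 N.
ΣF_x = 0: H_x = T cos 35° = 178.99 N.

H_x ≈ 179 N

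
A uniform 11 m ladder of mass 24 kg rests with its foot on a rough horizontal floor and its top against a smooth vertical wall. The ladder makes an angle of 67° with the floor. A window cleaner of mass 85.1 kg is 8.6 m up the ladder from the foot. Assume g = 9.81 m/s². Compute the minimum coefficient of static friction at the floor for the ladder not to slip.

ΣF_y = 0: N_floor = 24×9.81 + 85.1×9.81 = 1070.3 N.
Torques about the foot: N_wall · 11 sin 67° = 24×9.81×5.5 cos 67° + 85.1×9.81×8.6 cos 67° → N_wall = 327.02 N.
ΣF_x = 0: f_floor = N_wall = 327.02 N.
μ_min = f_floor / N_floor = 327.02 / 1070.3 = 0.3055.

μ_min ≈ 0.306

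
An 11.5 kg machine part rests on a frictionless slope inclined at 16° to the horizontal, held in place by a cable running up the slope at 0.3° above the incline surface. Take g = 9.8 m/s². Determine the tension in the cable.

Take axes along and perpendicular to the incline. Weight components: W sin 16° = 31.06 N down-slope, W cos 16° = 108.3 N into the surface.
Along incline: T cos 0.3° = W sin 16° → T = 31.06 N.
Perpendicular: N = W cos 16° − T sin 0.3° = 108.2 N.

T ≈ 31.1 N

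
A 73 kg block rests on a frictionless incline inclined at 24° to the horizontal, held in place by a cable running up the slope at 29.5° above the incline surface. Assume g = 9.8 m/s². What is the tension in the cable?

T ≈ 334 N

Take axes along and perpendicular to the incline. Weight components: W sin 24° = 291 N down-slope, W cos 24° = 653.6 N into the surface.
Along incline: T cos 29.5° = W sin 24° → T = 334.3 N.
Perpendicular: N = W cos 24° − T sin 29.5° = 488.9 N.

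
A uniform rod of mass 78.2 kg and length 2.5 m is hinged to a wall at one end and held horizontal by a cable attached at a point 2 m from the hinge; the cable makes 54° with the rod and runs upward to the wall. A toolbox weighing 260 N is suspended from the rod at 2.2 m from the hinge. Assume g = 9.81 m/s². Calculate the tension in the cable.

T ≈ 946 N

Take torques about the hinge: T sin 54° · 2 = 78.2×9.81×1.25 + 260×2.2 = 1530.9 N·m.
So T = 1530.9 / (0.8090 × 2) = 946.17 N.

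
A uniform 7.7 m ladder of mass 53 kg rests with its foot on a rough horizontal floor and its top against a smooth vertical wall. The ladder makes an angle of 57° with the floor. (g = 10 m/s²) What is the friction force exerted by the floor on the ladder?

Torques about the foot: N_wall · 7.7 sin 57° = 53×10×3.85 cos 57° → N_wall = 172.09 N.
ΣF_x = 0: f_floor = N_wall = 172.09 N.

f ≈ 172 N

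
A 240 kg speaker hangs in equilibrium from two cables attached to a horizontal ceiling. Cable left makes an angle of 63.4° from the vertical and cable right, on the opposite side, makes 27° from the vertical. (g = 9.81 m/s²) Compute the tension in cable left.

Angles from the horizontal: cable left is 90° − 63.4° = 26.6°, cable right is 90° − 27° = 63°.
Weight W = 240 × 9.81 = 2354 N acts straight down.
Horizontal: T_left cos 26.6° = T_right cos 63°  →  T_right = 1.97 T_left.
Vertical: T_left sin 26.6° + T_right sin 63° = 2354.
Substituting the horizontal relation into the vertical equation gives 2.203 T_left = 2354, so T_left = 1069 N.

T_left ≈ 1070 N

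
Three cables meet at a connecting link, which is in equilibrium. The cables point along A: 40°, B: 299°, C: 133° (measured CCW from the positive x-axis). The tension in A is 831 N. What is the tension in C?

T_C ≈ 3370 N

Resolve: ΣF_x = 831 cos 40° + T_B cos 299° + T_C cos 133° = 0.
        ΣF_y = 831 sin 40° + T_B sin 299° + T_C sin 133° = 0.
The known terms sum to (636.6, 534.2) N, so 0.4848 T_B − 0.6820 T_C = -636.6 and -0.8746 T_B + 0.7314 T_C = -534.2.
Solving simultaneously: T_B = 3430 N, T_C = 3372 N.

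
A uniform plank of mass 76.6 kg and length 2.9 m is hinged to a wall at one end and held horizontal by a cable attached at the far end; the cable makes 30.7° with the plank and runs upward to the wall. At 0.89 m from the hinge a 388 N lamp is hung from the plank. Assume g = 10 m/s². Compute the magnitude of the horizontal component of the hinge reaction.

Take torques about the hinge: T sin 30.7° · 2.9 = 76.6×10×1.45 + 388×0.89 = 1456 N·m.
So T = 1456 / (0.5105 × 2.9) = 983.42 N.
ΣF_x = 0: H_x = T cos 30.7° = 845.59 N.

H_x ≈ 846 N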